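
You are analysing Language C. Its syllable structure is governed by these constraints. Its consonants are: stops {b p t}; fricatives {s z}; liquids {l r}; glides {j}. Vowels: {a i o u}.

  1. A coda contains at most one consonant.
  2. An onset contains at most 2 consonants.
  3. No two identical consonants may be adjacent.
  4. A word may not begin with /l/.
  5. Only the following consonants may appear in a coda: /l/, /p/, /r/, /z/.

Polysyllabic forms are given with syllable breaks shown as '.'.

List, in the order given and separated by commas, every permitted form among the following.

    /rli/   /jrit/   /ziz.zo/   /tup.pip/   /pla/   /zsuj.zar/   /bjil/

/rli/, /pla/, /bjil/

/rli/ — σ1 onset /rl/ (2C), coda /∅/ ok → permitted
/jrit/ — violates constraint 5: syllable 1 coda contains /t/, which is not a licensed coda consonant → not permitted
/ziz.zo/ — violates constraint 3: adjacent identical consonants /zz/ → not permitted
/tup.pip/ — violates constraint 3: adjacent identical consonants /pp/ → not permitted
/pla/ — σ1 onset /pl/ (2C), coda /∅/ ok → permitted
/zsuj.zar/ — violates constraint 5: syllable 1 coda contains /j/, which is not a licensed coda consonant → not permitted
/bjil/ — σ1 onset /bj/ (2C), coda /l/ ok → permitted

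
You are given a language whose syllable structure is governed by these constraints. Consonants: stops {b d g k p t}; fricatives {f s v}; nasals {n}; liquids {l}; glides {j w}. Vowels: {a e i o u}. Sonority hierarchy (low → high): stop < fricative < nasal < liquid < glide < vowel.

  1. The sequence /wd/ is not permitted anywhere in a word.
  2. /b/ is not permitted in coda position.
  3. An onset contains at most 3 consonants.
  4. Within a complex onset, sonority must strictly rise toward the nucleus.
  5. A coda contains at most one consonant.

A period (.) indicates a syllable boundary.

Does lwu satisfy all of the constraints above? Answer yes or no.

yes

lwu — σ1 onset /lw/ (4→5 rises), coda /∅/ ok → phonotactically legal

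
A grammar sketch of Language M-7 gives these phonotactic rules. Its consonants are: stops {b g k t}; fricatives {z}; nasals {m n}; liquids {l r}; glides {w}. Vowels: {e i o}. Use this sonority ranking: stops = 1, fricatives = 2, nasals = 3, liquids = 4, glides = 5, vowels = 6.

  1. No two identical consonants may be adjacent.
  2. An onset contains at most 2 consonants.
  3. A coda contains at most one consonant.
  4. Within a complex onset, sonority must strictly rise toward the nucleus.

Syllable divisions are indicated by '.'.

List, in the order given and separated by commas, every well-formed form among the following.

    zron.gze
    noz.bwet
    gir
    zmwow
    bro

zron.gze — σ1 onset /zr/ (2→4 rises), coda /n/ ok; σ2 onset /gz/ (1→2 rises), coda /∅/ ok → well-formed
noz.bwet — σ1 onset /n/, coda /z/ ok; σ2 onset /bw/ (1→5 rises), coda /t/ ok → well-formed
gir — σ1 onset /g/, coda /r/ ok → well-formed
zmwow — violates constraint 2: syllable 1 onset /zmw/ has 3 consonants (> 2) → ill-formed
bro — σ1 onset /br/ (1→4 rises), coda /∅/ ok → well-formed

zron.gze, noz.bwet, gir, bro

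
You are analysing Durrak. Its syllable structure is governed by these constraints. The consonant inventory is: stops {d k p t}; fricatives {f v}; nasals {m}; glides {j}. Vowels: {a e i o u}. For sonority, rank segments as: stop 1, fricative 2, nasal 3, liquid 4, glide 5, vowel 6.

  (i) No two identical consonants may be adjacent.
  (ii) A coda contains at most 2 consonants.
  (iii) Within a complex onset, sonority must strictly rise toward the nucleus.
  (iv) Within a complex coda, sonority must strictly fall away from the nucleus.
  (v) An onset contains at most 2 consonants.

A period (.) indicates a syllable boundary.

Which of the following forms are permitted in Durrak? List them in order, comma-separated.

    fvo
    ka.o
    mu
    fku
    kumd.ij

ka.o, mu, kumd.ij

fvo — violates constraint (iii): syllable 1 onset /fv/: /f/ (fricative, 2) → /v/ (fricative, 2) does not rise → not permitted
ka.o — σ1 onset /k/, coda /∅/ ok; σ2 onset /∅/, coda /∅/ ok → permitted
mu — σ1 onset /m/, coda /∅/ ok → permitted
fku — violates constraint (iii): syllable 1 onset /fk/: /f/ (fricative, 2) → /k/ (stop, 1) does not rise → not permitted
kumd.ij — σ1 onset /k/, coda /md/ (3→1 falls) ok; σ2 onset /∅/, coda /j/ ok → permitted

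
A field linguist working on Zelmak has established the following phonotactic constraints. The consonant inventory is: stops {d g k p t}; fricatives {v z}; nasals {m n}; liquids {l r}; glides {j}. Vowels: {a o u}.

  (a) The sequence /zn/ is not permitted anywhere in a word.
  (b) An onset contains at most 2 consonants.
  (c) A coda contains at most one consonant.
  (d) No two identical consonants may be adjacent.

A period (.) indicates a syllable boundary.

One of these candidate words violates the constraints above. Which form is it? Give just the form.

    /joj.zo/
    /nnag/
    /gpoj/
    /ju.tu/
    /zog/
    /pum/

/joj.zo/ — σ1 onset /j/, coda /j/ ok; σ2 onset /z/, coda /∅/ ok → permitted
/nnag/ — violates constraint (d): adjacent identical consonants /nn/ → not permitted
/gpoj/ — σ1 onset /gp/ (2C), coda /j/ ok → permitted
/ju.tu/ — σ1 onset /j/, coda /∅/ ok; σ2 onset /t/, coda /∅/ ok → permitted
/zog/ — σ1 onset /z/, coda /g/ ok → permitted
/pum/ — σ1 onset /p/, coda /m/ ok → permitted

/nnag/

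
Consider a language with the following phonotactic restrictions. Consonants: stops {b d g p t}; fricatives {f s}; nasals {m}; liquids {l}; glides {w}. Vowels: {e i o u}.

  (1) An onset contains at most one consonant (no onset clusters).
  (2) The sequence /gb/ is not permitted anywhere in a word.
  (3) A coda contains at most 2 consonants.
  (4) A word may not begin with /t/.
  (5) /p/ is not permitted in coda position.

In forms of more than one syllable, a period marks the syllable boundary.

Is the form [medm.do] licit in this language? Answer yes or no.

[medm.do] — σ1 onset /m/, coda /dm/ (2C) ok; σ2 onset /d/, coda /∅/ ok → licit

yes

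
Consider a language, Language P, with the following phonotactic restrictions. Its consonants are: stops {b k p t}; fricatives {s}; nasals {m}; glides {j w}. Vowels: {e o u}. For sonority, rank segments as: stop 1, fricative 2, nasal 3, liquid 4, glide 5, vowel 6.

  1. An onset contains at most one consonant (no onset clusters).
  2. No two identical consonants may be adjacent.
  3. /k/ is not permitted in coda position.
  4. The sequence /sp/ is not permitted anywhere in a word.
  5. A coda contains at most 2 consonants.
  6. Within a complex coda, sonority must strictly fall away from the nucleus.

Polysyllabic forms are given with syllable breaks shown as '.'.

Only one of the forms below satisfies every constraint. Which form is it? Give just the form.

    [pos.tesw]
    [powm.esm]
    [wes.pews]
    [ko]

[ko]

[pos.tesw] — violates constraint 6: syllable 2 coda /sw/: /s/ (fricative, 2) → /w/ (glide, 5) does not fall → ill-formed
[powm.esm] — violates constraint 6: syllable 2 coda /sm/: /s/ (fricative, 2) → /m/ (nasal, 3) does not fall → ill-formed
[wes.pews] — violates constraint 4: contains banned sequence /sp/ → ill-formed
[ko] — σ1 onset /k/, coda /∅/ ok → well-formed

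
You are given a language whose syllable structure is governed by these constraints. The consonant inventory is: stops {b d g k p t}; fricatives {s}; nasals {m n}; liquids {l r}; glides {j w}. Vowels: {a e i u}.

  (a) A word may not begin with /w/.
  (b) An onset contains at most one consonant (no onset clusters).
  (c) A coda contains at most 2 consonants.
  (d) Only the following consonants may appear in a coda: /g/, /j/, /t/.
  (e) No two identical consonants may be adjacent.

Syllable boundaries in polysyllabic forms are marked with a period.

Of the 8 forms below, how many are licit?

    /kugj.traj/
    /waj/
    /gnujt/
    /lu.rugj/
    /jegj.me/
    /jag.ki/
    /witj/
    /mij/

4

/kugj.traj/ — violates constraint (b): syllable 2 onset /tr/ has 2 consonants (> 1) → illicit
/waj/ — violates constraint (a): word begins with /w/ → illicit
/gnujt/ — violates constraint (b): syllable 1 onset /gn/ has 2 consonants (> 1) → illicit
/lu.rugj/ — σ1 onset /l/, coda /∅/ ok; σ2 onset /r/, coda /gj/ (2C) ok → licit
/jegj.me/ — σ1 onset /j/, coda /gj/ (2C) ok; σ2 onset /m/, coda /∅/ ok → licit
/jag.ki/ — σ1 onset /j/, coda /g/ ok; σ2 onset /k/, coda /∅/ ok → licit
/witj/ — violates constraint (a): word begins with /w/ → illicit
/mij/ — σ1 onset /m/, coda /j/ ok → licit
Licit: /lu.rugj/, /jegj.me/, /jag.ki/, /mij/ → 4.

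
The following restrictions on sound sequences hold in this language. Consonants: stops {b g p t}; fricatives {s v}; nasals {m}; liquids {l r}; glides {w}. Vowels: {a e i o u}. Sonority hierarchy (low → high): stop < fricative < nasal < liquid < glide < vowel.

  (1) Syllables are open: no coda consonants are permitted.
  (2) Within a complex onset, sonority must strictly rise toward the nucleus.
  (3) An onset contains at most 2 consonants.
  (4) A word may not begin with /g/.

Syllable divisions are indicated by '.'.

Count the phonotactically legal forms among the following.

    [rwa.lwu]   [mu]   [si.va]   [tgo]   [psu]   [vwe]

[rwa.lwu] — σ1 onset /rw/ (4→5 rises), coda /∅/ ok; σ2 onset /lw/ (4→5 rises), coda /∅/ ok → phonotactically legal
[mu] — σ1 onset /m/, coda /∅/ ok → phonotactically legal
[si.va] — σ1 onset /s/, coda /∅/ ok; σ2 onset /v/, coda /∅/ ok → phonotactically legal
[tgo] — violates constraint 2: syllable 1 onset /tg/: /t/ (stop, 1) → /g/ (stop, 1) does not rise → phonotactically illegal
[psu] — σ1 onset /ps/ (1→2 rises), coda /∅/ ok → phonotactically legal
[vwe] — σ1 onset /vw/ (2→5 rises), coda /∅/ ok → phonotactically legal
Phonotactically legal: [rwa.lwu], [mu], [si.va], [psu], [vwe] → 5.

5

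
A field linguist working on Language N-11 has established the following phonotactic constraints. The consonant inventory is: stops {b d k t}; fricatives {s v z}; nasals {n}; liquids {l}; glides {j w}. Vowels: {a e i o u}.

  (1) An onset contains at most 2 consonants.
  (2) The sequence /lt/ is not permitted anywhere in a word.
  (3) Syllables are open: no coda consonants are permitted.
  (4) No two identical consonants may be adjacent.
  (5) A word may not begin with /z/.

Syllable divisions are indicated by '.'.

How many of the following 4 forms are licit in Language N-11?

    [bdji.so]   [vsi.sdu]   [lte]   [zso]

[bdji.so] — violates constraint 1: syllable 1 onset /bdj/ has 3 consonants (> 2) → illicit
[vsi.sdu] — σ1 onset /vs/ (2C), coda /∅/ ok; σ2 onset /sd/ (2C), coda /∅/ ok → licit
[lte] — violates constraint 2: contains banned sequence /lt/ → illicit
[zso] — violates constraint 5: word begins with /z/ → illicit
Licit: [vsi.sdu] → 1.

1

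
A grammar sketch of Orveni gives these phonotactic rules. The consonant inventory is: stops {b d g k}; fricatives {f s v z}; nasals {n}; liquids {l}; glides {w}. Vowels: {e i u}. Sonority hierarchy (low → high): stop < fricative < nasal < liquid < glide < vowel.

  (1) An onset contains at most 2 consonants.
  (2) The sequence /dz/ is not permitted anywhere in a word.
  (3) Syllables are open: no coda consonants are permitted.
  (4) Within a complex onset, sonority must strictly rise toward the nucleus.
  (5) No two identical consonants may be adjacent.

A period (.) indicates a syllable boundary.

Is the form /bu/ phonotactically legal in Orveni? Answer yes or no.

/bu/ — σ1 onset /b/, coda /∅/ ok → phonotactically legal

yes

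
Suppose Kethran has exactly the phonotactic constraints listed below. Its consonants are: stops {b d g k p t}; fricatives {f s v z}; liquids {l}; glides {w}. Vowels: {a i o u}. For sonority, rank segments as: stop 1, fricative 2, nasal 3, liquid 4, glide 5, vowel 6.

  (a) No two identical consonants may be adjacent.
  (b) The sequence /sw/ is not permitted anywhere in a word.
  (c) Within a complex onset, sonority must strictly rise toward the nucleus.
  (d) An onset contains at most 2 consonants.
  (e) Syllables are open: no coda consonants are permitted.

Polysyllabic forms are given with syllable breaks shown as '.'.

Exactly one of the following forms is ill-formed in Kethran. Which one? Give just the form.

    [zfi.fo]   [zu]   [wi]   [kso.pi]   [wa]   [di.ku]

[zfi.fo] — violates constraint (c): syllable 1 onset /zf/: /z/ (fricative, 2) → /f/ (fricative, 2) does not rise → ill-formed
[zu] — σ1 onset /z/, coda /∅/ ok → well-formed
[wi] — σ1 onset /w/, coda /∅/ ok → well-formed
[kso.pi] — σ1 onset /ks/ (1→2 rises), coda /∅/ ok; σ2 onset /p/, coda /∅/ ok → well-formed
[wa] — σ1 onset /w/, coda /∅/ ok → well-formed
[di.ku] — σ1 onset /d/, coda /∅/ ok; σ2 onset /k/, coda /∅/ ok → well-formed

[zfi.fo]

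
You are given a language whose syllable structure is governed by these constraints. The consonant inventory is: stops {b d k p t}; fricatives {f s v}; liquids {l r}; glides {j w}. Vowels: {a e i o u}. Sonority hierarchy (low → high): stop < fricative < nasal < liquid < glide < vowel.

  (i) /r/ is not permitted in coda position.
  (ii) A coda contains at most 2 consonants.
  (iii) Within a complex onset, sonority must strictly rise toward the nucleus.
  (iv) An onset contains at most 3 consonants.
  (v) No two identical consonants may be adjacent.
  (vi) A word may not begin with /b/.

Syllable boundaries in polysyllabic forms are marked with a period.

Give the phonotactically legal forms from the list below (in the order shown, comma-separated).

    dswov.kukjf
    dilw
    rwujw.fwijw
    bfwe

dilw, rwujw.fwijw

dswov.kukjf — violates constraint (ii): syllable 2 coda /kjf/ has 3 consonants (> 2) → phonotactically illegal
dilw — σ1 onset /d/, coda /lw/ (2C) ok → phonotactically legal
rwujw.fwijw — σ1 onset /rw/ (4→5 rises), coda /jw/ (2C) ok; σ2 onset /fw/ (2→5 rises), coda /jw/ (2C) ok → phonotactically legal
bfwe — violates constraint (vi): word begins with /b/ → phonotactically illegal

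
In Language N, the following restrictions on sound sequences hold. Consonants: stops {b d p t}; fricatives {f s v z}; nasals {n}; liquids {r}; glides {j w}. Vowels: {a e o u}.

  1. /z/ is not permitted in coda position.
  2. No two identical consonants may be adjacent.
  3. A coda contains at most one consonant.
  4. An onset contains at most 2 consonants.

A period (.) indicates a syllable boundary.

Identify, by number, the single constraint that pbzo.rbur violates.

4

pbzo.rbur: syllable 1 onset /pbz/ has 3 consonants (> 2).
This is a violation of constraint 4: "An onset contains at most 2 consonants."
The remaining constraints (1, 2, 3) are satisfied.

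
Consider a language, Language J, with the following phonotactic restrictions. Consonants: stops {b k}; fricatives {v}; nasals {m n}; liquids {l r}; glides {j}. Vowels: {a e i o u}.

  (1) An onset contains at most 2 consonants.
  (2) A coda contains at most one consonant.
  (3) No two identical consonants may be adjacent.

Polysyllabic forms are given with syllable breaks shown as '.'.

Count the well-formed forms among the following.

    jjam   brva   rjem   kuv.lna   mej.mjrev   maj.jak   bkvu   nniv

jjam — violates constraint 3: adjacent identical consonants /jj/ → ill-formed
brva — violates constraint 1: syllable 1 onset /brv/ has 3 consonants (> 2) → ill-formed
rjem — σ1 onset /rj/ (2C), coda /m/ ok → well-formed
kuv.lna — σ1 onset /k/, coda /v/ ok; σ2 onset /ln/ (2C), coda /∅/ ok → well-formed
mej.mjrev — violates constraint 1: syllable 2 onset /mjr/ has 3 consonants (> 2) → ill-formed
maj.jak — violates constraint 3: adjacent identical consonants /jj/ → ill-formed
bkvu — violates constraint 1: syllable 1 onset /bkv/ has 3 consonants (> 2) → ill-formed
nniv — violates constraint 3: adjacent identical consonants /nn/ → ill-formed
Well-formed: rjem, kuv.lna → 2.

2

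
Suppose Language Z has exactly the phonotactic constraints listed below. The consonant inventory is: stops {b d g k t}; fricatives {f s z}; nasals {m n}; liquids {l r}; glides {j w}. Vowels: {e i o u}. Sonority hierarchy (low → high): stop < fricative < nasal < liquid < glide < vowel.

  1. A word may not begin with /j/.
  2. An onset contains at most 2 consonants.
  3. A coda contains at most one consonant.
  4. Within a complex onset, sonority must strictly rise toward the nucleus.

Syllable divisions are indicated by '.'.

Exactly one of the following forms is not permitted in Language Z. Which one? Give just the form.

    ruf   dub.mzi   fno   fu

dub.mzi

ruf — σ1 onset /r/, coda /f/ ok → permitted
dub.mzi — violates constraint 4: syllable 2 onset /mz/: /m/ (nasal, 3) → /z/ (fricative, 2) does not rise → not permitted
fno — σ1 onset /fn/ (2→3 rises), coda /∅/ ok → permitted
fu — σ1 onset /f/, coda /∅/ ok → permitted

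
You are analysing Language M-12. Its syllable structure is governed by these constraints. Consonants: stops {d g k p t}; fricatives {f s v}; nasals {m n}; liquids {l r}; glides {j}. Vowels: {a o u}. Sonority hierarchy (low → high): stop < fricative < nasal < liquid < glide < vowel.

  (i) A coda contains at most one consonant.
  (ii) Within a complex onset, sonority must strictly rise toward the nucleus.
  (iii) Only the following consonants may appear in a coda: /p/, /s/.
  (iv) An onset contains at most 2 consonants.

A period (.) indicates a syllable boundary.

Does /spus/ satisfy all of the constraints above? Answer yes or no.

/spus/ — violates constraint (ii): syllable 1 onset /sp/: /s/ (fricative, 2) → /p/ (stop, 1) does not rise → ill-formed

no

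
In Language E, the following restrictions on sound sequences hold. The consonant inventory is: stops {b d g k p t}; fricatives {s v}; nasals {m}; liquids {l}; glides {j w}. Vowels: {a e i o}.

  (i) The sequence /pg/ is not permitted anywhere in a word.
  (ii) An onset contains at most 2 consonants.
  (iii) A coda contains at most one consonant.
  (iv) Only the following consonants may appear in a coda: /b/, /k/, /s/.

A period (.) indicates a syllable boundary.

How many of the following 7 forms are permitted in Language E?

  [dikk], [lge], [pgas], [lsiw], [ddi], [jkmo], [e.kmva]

[dikk] — violates constraint (iii): syllable 1 coda /kk/ has 2 consonants (> 1) → not permitted
[lge] — σ1 onset /lg/ (2C), coda /∅/ ok → permitted
[pgas] — violates constraint (i): contains banned sequence /pg/ → not permitted
[lsiw] — violates constraint (iv): syllable 1 coda contains /w/, which is not a licensed coda consonant → not permitted
[ddi] — σ1 onset /dd/ (2C), coda /∅/ ok → permitted
[jkmo] — violates constraint (ii): syllable 1 onset /jkm/ has 3 consonants (> 2) → not permitted
[e.kmva] — violates constraint (ii): syllable 2 onset /kmv/ has 3 consonants (> 2) → not permitted
Permitted: [lge], [ddi] → 2.

2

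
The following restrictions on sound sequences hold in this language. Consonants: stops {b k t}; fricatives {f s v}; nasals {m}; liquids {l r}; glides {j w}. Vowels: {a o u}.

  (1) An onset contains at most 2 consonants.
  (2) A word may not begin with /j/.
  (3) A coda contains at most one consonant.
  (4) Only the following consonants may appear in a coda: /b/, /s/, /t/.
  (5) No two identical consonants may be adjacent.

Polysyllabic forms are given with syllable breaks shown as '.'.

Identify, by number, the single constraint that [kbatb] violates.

3

[kbatb]: syllable 1 coda /tb/ has 2 consonants (> 1).
This is a violation of constraint 3: "A coda contains at most one consonant."
The remaining constraints (1, 2, 4, 5) are satisfied.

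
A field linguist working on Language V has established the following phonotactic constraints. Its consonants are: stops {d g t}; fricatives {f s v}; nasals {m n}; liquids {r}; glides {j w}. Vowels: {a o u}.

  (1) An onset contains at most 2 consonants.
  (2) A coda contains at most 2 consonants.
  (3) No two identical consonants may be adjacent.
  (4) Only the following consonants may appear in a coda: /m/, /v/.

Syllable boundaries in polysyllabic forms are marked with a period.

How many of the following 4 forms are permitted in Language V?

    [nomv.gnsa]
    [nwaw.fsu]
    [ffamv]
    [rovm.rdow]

0

[nomv.gnsa] — violates constraint 1: syllable 2 onset /gns/ has 3 consonants (> 2) → not permitted
[nwaw.fsu] — violates constraint 4: syllable 1 coda contains /w/, which is not a licensed coda consonant → not permitted
[ffamv] — violates constraint 3: adjacent identical consonants /ff/ → not permitted
[rovm.rdow] — violates constraint 4: syllable 2 coda contains /w/, which is not a licensed coda consonant → not permitted
No form is permitted → 0.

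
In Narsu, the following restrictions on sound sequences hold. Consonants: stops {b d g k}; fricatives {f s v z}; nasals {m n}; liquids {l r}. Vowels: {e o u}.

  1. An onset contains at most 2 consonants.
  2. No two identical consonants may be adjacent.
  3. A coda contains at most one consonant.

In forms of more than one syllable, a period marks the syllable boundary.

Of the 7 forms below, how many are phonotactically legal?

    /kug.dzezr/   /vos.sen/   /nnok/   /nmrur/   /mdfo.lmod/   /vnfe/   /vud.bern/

0

/kug.dzezr/ — violates constraint 3: syllable 2 coda /zr/ has 2 consonants (> 1) → phonotactically illegal
/vos.sen/ — violates constraint 2: adjacent identical consonants /ss/ → phonotactically illegal
/nnok/ — violates constraint 2: adjacent identical consonants /nn/ → phonotactically illegal
/nmrur/ — violates constraint 1: syllable 1 onset /nmr/ has 3 consonants (> 2) → phonotactically illegal
/mdfo.lmod/ — violates constraint 1: syllable 1 onset /mdf/ has 3 consonants (> 2) → phonotactically illegal
/vnfe/ — violates constraint 1: syllable 1 onset /vnf/ has 3 consonants (> 2) → phonotactically illegal
/vud.bern/ — violates constraint 3: syllable 2 coda /rn/ has 2 consonants (> 1) → phonotactically illegal
No form is phonotactically legal → 0.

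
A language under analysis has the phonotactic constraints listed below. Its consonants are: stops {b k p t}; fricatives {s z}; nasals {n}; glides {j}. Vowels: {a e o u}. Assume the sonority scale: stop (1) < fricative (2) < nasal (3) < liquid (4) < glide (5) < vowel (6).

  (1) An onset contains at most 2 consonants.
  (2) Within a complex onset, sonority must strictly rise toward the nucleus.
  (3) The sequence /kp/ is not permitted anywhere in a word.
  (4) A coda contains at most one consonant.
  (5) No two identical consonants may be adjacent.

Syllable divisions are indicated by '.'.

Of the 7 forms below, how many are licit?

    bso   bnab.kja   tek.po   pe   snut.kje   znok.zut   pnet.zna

bso — σ1 onset /bs/ (1→2 rises), coda /∅/ ok → licit
bnab.kja — σ1 onset /bn/ (1→3 rises), coda /b/ ok; σ2 onset /kj/ (1→5 rises), coda /∅/ ok → licit
tek.po — violates constraint 3: contains banned sequence /kp/ → illicit
pe — σ1 onset /p/, coda /∅/ ok → licit
snut.kje — σ1 onset /sn/ (2→3 rises), coda /t/ ok; σ2 onset /kj/ (1→5 rises), coda /∅/ ok → licit
znok.zut — σ1 onset /zn/ (2→3 rises), coda /k/ ok; σ2 onset /z/, coda /t/ ok → licit
pnet.zna — σ1 onset /pn/ (1→3 rises), coda /t/ ok; σ2 onset /zn/ (2→3 rises), coda /∅/ ok → licit
Licit: bso, bnab.kja, pe, snut.kje, znok.zut, pnet.zna → 6.

6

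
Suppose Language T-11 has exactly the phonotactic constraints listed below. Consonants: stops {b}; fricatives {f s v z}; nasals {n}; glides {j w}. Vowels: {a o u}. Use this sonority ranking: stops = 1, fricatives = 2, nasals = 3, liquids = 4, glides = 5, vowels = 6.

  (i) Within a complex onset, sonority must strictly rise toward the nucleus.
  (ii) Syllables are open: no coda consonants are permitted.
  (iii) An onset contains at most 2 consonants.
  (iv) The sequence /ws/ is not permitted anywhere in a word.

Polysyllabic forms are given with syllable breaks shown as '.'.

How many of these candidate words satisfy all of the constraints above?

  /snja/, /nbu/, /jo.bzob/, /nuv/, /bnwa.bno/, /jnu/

/snja/ — violates constraint (iii): syllable 1 onset /snj/ has 3 consonants (> 2) → ill-formed
/nbu/ — violates constraint (i): syllable 1 onset /nb/: /n/ (nasal, 3) → /b/ (stop, 1) does not rise → ill-formed
/jo.bzob/ — violates constraint (ii): syllable 2 coda /b/ has 1 consonant (> 0) → ill-formed
/nuv/ — violates constraint (ii): syllable 1 coda /v/ has 1 consonant (> 0) → ill-formed
/bnwa.bno/ — violates constraint (iii): syllable 1 onset /bnw/ has 3 consonants (> 2) → ill-formed
/jnu/ — violates constraint (i): syllable 1 onset /jn/: /j/ (glide, 5) → /n/ (nasal, 3) does not rise → ill-formed
No form is well-formed → 0.

0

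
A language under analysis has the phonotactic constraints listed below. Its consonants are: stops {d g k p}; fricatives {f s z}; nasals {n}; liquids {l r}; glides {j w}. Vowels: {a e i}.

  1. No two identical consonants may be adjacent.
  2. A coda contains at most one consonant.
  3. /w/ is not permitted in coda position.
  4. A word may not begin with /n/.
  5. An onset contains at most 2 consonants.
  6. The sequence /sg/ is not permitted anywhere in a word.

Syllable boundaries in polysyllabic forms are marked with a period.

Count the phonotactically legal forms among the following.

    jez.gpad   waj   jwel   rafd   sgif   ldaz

4

jez.gpad — σ1 onset /j/, coda /z/ ok; σ2 onset /gp/ (2C), coda /d/ ok → phonotactically legal
waj — σ1 onset /w/, coda /j/ ok → phonotactically legal
jwel — σ1 onset /jw/ (2C), coda /l/ ok → phonotactically legal
rafd — violates constraint 2: syllable 1 coda /fd/ has 2 consonants (> 1) → phonotactically illegal
sgif — violates constraint 6: contains banned sequence /sg/ → phonotactically illegal
ldaz — σ1 onset /ld/ (2C), coda /z/ ok → phonotactically legal
Phonotactically legal: jez.gpad, waj, jwel, ldaz → 4.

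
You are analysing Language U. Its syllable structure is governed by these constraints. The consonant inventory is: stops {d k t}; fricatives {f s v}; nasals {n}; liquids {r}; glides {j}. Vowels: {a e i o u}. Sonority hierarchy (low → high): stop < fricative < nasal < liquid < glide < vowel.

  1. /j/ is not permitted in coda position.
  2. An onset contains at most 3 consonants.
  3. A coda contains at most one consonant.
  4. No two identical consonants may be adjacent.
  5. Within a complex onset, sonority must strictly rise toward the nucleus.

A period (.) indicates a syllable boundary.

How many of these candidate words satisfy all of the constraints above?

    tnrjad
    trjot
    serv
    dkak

1

tnrjad — violates constraint 2: syllable 1 onset /tnrj/ has 4 consonants (> 3) → illicit
trjot — σ1 onset /trj/ (1→4→5 rises), coda /t/ ok → licit
serv — violates constraint 3: syllable 1 coda /rv/ has 2 consonants (> 1) → illicit
dkak — violates constraint 5: syllable 1 onset /dk/: /d/ (stop, 1) → /k/ (stop, 1) does not rise → illicit
Licit: trjot → 1.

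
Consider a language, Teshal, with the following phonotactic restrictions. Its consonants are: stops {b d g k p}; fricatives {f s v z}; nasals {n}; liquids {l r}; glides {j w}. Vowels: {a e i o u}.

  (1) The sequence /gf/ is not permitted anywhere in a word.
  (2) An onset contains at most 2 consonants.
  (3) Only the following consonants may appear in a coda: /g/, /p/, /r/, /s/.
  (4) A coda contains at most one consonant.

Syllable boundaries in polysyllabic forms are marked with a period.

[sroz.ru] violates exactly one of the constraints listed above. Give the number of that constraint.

3

[sroz.ru]: syllable 1 coda contains /z/, which is not a licensed coda consonant.
This is a violation of constraint 3: "Only the following consonants may appear in a coda: /g/, /p/, /r/, /s/."
The remaining constraints (1, 2, 4) are satisfied.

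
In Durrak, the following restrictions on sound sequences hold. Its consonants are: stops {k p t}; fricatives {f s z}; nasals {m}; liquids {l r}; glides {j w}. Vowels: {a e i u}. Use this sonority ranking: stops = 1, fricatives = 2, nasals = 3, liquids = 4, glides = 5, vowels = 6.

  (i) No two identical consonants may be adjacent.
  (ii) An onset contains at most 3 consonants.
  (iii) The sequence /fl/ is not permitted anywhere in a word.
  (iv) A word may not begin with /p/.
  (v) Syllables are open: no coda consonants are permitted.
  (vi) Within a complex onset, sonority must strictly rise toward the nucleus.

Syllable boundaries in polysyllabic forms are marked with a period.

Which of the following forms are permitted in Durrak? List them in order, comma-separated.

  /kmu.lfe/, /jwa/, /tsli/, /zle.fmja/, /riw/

/tsli/, /zle.fmja/

/kmu.lfe/ — violates constraint (vi): syllable 2 onset /lf/: /l/ (liquid, 4) → /f/ (fricative, 2) does not rise → not permitted
/jwa/ — violates constraint (vi): syllable 1 onset /jw/: /j/ (glide, 5) → /w/ (glide, 5) does not rise → not permitted
/tsli/ — σ1 onset /tsl/ (1→2→4 rises), coda /∅/ ok → permitted
/zle.fmja/ — σ1 onset /zl/ (2→4 rises), coda /∅/ ok; σ2 onset /fmj/ (2→3→5 rises), coda /∅/ ok → permitted
/riw/ — violates constraint (v): syllable 1 coda /w/ has 1 consonant (> 0) → not permitted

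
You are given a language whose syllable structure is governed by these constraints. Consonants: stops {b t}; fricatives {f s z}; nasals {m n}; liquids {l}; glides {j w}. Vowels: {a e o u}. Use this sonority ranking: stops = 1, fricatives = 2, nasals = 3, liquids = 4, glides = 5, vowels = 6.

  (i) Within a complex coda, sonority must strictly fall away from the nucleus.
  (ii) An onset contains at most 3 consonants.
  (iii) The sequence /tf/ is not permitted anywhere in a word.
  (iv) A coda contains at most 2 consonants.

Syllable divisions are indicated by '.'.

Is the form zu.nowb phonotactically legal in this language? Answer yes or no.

yes

zu.nowb — σ1 onset /z/, coda /∅/ ok; σ2 onset /n/, coda /wb/ (5→1 falls) ok → phonotactically legal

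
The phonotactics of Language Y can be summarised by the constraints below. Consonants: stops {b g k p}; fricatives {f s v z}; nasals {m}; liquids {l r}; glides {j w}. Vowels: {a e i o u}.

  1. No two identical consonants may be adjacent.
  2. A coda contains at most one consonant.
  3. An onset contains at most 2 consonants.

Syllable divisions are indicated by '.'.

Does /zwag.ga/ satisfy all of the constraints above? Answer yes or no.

/zwag.ga/ — violates constraint 1: adjacent identical consonants /gg/ → not permitted

no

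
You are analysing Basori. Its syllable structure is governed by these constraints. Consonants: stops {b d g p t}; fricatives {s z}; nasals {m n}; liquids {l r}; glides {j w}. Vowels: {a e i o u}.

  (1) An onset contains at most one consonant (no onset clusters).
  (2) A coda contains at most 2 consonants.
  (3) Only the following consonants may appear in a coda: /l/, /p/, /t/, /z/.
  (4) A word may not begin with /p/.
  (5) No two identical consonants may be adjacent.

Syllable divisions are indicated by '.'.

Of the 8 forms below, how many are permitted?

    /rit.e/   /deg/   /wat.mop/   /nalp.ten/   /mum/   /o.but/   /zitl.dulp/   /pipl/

4

/rit.e/ — σ1 onset /r/, coda /t/ ok; σ2 onset /∅/, coda /∅/ ok → permitted
/deg/ — violates constraint 3: syllable 1 coda contains /g/, which is not a licensed coda consonant → not permitted
/wat.mop/ — σ1 onset /w/, coda /t/ ok; σ2 onset /m/, coda /p/ ok → permitted
/nalp.ten/ — violates constraint 3: syllable 2 coda contains /n/, which is not a licensed coda consonant → not permitted
/mum/ — violates constraint 3: syllable 1 coda contains /m/, which is not a licensed coda consonant → not permitted
/o.but/ — σ1 onset /∅/, coda /∅/ ok; σ2 onset /b/, coda /t/ ok → permitted
/zitl.dulp/ — σ1 onset /z/, coda /tl/ (2C) ok; σ2 onset /d/, coda /lp/ (2C) ok → permitted
/pipl/ — violates constraint 4: word begins with /p/ → not permitted
Permitted: /rit.e/, /wat.mop/, /o.but/, /zitl.dulp/ → 4.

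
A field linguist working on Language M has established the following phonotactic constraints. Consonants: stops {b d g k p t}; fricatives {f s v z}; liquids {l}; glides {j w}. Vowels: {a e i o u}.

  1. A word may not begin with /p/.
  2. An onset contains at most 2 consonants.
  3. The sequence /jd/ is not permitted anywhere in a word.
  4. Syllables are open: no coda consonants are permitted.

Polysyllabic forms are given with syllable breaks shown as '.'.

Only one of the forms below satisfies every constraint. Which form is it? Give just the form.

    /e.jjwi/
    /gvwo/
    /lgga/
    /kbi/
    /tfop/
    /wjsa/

/kbi/

/e.jjwi/ — violates constraint 2: syllable 2 onset /jjw/ has 3 consonants (> 2) → not permitted
/gvwo/ — violates constraint 2: syllable 1 onset /gvw/ has 3 consonants (> 2) → not permitted
/lgga/ — violates constraint 2: syllable 1 onset /lgg/ has 3 consonants (> 2) → not permitted
/kbi/ — σ1 onset /kb/ (2C), coda /∅/ ok → permitted
/tfop/ — violates constraint 4: syllable 1 coda /p/ has 1 consonant (> 0) → not permitted
/wjsa/ — violates constraint 2: syllable 1 onset /wjs/ has 3 consonants (> 2) → not permitted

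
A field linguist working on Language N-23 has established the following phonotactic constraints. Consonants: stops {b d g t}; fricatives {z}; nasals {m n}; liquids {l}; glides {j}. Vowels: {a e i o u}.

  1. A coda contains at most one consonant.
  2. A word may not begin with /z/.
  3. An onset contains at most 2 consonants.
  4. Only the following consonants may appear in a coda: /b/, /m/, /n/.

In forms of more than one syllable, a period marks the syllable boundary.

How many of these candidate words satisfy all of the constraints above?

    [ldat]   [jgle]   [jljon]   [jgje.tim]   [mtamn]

[ldat] — violates constraint 4: syllable 1 coda contains /t/, which is not a licensed coda consonant → ill-formed
[jgle] — violates constraint 3: syllable 1 onset /jgl/ has 3 consonants (> 2) → ill-formed
[jljon] — violates constraint 3: syllable 1 onset /jlj/ has 3 consonants (> 2) → ill-formed
[jgje.tim] — violates constraint 3: syllable 1 onset /jgj/ has 3 consonants (> 2) → ill-formed
[mtamn] — violates constraint 1: syllable 1 coda /mn/ has 2 consonants (> 1) → ill-formed
No form is well-formed → 0.

0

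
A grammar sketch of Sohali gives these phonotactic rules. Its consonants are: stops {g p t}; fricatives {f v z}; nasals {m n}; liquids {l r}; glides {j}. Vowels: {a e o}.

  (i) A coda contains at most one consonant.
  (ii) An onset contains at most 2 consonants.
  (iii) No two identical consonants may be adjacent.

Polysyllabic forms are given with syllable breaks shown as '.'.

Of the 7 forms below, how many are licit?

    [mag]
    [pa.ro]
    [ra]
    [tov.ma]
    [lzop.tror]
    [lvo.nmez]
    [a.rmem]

[mag] — σ1 onset /m/, coda /g/ ok → licit
[pa.ro] — σ1 onset /p/, coda /∅/ ok; σ2 onset /r/, coda /∅/ ok → licit
[ra] — σ1 onset /r/, coda /∅/ ok → licit
[tov.ma] — σ1 onset /t/, coda /v/ ok; σ2 onset /m/, coda /∅/ ok → licit
[lzop.tror] — σ1 onset /lz/ (2C), coda /p/ ok; σ2 onset /tr/ (2C), coda /r/ ok → licit
[lvo.nmez] — σ1 onset /lv/ (2C), coda /∅/ ok; σ2 onset /nm/ (2C), coda /z/ ok → licit
[a.rmem] — σ1 onset /∅/, coda /∅/ ok; σ2 onset /rm/ (2C), coda /m/ ok → licit
Licit: [mag], [pa.ro], [ra], [tov.ma], [lzop.tror], [lvo.nmez], [a.rmem] → 7.

7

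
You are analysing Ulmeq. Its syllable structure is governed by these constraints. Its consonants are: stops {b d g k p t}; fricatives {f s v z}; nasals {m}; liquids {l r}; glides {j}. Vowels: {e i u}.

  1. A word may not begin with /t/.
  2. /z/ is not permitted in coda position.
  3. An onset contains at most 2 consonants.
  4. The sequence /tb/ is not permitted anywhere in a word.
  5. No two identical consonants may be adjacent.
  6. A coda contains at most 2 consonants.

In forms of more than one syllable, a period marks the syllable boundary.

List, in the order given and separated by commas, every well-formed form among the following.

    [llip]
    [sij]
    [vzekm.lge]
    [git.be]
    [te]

[llip] — violates constraint 5: adjacent identical consonants /ll/ → ill-formed
[sij] — σ1 onset /s/, coda /j/ ok → well-formed
[vzekm.lge] — σ1 onset /vz/ (2C), coda /km/ (2C) ok; σ2 onset /lg/ (2C), coda /∅/ ok → well-formed
[git.be] — violates constraint 4: contains banned sequence /tb/ → ill-formed
[te] — violates constraint 1: word begins with /t/ → ill-formed

[sij], [vzekm.lge]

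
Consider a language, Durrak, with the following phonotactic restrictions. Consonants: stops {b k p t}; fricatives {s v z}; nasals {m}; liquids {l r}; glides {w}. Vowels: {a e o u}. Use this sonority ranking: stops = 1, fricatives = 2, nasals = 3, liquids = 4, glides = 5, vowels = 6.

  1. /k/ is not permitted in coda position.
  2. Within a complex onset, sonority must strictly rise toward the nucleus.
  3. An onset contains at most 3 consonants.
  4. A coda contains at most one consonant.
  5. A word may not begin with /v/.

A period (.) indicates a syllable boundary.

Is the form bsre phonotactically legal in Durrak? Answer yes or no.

bsre — σ1 onset /bsr/ (1→2→4 rises), coda /∅/ ok → phonotactically legal

yes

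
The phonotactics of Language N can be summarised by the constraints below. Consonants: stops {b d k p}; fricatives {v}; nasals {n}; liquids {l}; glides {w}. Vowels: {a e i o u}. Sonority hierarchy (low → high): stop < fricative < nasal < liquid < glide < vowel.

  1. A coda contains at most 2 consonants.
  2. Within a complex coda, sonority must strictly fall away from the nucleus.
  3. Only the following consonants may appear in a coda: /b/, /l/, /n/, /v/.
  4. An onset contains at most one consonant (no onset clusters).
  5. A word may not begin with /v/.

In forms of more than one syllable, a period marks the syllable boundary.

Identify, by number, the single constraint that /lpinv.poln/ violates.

4

/lpinv.poln/: syllable 1 onset /lp/ has 2 consonants (> 1).
This is a violation of constraint 4: "An onset contains at most one consonant (no onset clusters)."
The remaining constraints (1, 2, 3, 5) are satisfied.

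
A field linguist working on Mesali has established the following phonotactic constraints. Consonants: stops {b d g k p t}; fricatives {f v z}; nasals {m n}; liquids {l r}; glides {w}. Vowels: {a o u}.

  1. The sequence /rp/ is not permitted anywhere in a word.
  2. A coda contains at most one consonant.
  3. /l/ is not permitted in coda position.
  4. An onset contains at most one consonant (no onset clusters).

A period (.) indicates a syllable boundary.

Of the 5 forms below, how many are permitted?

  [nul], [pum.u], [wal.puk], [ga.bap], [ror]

[nul] — violates constraint 3: syllable 1 coda contains /l/ → not permitted
[pum.u] — σ1 onset /p/, coda /m/ ok; σ2 onset /∅/, coda /∅/ ok → permitted
[wal.puk] — violates constraint 3: syllable 1 coda contains /l/ → not permitted
[ga.bap] — σ1 onset /g/, coda /∅/ ok; σ2 onset /b/, coda /p/ ok → permitted
[ror] — σ1 onset /r/, coda /r/ ok → permitted
Permitted: [pum.u], [ga.bap], [ror] → 3.

3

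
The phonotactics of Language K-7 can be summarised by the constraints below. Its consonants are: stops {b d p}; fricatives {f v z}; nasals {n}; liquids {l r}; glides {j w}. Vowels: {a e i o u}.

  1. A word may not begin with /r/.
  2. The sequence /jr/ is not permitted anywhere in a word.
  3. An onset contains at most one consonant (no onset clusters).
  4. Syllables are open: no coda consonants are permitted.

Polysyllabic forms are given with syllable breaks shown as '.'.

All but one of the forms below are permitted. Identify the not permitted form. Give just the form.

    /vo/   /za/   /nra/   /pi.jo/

/vo/ — σ1 onset /v/, coda /∅/ ok → permitted
/za/ — σ1 onset /z/, coda /∅/ ok → permitted
/nra/ — violates constraint 3: syllable 1 onset /nr/ has 2 consonants (> 1) → not permitted
/pi.jo/ — σ1 onset /p/, coda /∅/ ok; σ2 onset /j/, coda /∅/ ok → permitted

/nra/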